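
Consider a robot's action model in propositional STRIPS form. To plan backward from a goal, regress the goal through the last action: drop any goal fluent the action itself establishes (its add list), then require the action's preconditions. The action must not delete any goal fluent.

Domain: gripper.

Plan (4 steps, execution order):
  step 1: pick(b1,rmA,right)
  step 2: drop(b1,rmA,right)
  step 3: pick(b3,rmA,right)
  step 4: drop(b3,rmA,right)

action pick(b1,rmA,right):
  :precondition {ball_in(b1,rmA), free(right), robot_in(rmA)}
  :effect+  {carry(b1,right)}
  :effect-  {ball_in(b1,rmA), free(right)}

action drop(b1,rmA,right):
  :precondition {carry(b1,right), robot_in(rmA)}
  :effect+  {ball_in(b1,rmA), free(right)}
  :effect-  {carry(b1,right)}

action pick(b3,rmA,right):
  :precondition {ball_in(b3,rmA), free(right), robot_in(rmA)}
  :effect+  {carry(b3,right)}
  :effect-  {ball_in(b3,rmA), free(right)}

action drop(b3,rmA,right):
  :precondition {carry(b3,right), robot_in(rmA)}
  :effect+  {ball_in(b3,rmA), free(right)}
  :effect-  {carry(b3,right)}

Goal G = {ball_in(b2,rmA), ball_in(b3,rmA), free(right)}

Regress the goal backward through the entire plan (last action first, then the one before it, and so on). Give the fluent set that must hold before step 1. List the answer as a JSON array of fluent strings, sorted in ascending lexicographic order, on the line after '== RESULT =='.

Work backward from the goal:
  through step 4 (drop(b3,rmA,right)): drop {ball_in(b3,rmA), free(right)}, keep {ball_in(b2,rmA)}, require {carry(b3,right), robot_in(rmA)}
    → {ball_in(b2,rmA), carry(b3,right), robot_in(rmA)}
  through step 3 (pick(b3,rmA,right)): drop {carry(b3,right)}, keep {ball_in(b2,rmA), robot_in(rmA)}, require {ball_in(b3,rmA), free(right), robot_in(rmA)}
    → {ball_in(b2,rmA), ball_in(b3,rmA), free(right), robot_in(rmA)}
  through step 2 (drop(b1,rmA,right)): drop {free(right)}, keep {ball_in(b2,rmA), ball_in(b3,rmA), robot_in(rmA)}, require {carry(b1,right), robot_in(rmA)}
    → {ball_in(b2,rmA), ball_in(b3,rmA), carry(b1,right), robot_in(rmA)}
  through step 1 (pick(b1,rmA,right)): drop {carry(b1,right)}, keep {ball_in(b2,rmA), ball_in(b3,rmA), robot_in(rmA)}, require {ball_in(b1,rmA), free(right), robot_in(rmA)}
    → {ball_in(b1,rmA), ball_in(b2,rmA), ball_in(b3,rmA), free(right), robot_in(rmA)}

== RESULT ==
["ball_in(b1,rmA)", "ball_in(b2,rmA)", "ball_in(b3,rmA)", "free(right)", "robot_in(rmA)"]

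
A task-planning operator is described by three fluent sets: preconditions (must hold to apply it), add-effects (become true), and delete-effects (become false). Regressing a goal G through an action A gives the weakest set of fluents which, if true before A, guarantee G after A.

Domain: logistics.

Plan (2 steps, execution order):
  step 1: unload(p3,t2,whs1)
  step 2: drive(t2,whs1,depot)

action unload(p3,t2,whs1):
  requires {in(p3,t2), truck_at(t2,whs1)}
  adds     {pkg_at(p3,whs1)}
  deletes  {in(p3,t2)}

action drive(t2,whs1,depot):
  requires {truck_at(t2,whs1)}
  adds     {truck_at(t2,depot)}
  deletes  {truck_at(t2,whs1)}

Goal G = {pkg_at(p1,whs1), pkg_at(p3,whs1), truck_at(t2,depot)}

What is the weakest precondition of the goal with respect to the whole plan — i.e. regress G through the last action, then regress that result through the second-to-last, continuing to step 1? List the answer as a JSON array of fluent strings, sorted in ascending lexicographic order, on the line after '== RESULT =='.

Regress step by step:
  through step 2 (drive(t2,whs1,depot)): drop {truck_at(t2,depot)}, keep {pkg_at(p1,whs1), pkg_at(p3,whs1)}, require {truck_at(t2,whs1)}
    → {pkg_at(p1,whs1), pkg_at(p3,whs1), truck_at(t2,whs1)}
  through step 1 (unload(p3,t2,whs1)): drop {pkg_at(p3,whs1)}, keep {pkg_at(p1,whs1), truck_at(t2,whs1)}, require {in(p3,t2), truck_at(t2,whs1)}
    → {in(p3,t2), pkg_at(p1,whs1), truck_at(t2,whs1)}

== RESULT ==
["in(p3,t2)", "pkg_at(p1,whs1)", "truck_at(t2,whs1)"]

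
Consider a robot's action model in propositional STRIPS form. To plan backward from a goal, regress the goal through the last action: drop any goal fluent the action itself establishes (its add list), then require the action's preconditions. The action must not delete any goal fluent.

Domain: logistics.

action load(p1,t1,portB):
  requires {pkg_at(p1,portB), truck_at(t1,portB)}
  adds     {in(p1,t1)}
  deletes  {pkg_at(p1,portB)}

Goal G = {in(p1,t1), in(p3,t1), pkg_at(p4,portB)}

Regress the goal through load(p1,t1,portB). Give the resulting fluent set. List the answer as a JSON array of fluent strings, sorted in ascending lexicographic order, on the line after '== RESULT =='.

Compute (G \ add) ∪ pre:
  G ∩ del = {}  (empty — regression defined)
  G \ add = {in(p1,t1), in(p3,t1), pkg_at(p4,portB)} \ {in(p1,t1)} = {in(p3,t1), pkg_at(p4,portB)}
  ∪ pre   = {in(p3,t1), pkg_at(p4,portB)} ∪ {pkg_at(p1,portB), truck_at(t1,portB)}
          = {in(p3,t1), pkg_at(p1,portB), pkg_at(p4,portB), truck_at(t1,portB)}

== RESULT ==
["in(p3,t1)", "pkg_at(p1,portB)", "pkg_at(p4,portB)", "truck_at(t1,portB)"]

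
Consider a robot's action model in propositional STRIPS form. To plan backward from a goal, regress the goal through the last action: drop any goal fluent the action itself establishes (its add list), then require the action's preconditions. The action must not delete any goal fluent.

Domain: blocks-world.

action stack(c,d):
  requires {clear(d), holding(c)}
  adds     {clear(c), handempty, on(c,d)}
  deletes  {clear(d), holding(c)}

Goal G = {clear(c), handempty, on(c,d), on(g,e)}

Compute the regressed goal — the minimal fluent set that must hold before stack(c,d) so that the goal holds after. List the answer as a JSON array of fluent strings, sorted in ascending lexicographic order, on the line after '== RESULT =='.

Compute (G \ add) ∪ pre:
  G ∩ del = {}  (empty — regression defined)
  G \ add = {clear(c), handempty, on(c,d), on(g,e)} \ {clear(c), handempty, on(c,d)} = {on(g,e)}
  ∪ pre   = {on(g,e)} ∪ {clear(d), holding(c)}
          = {clear(d), holding(c), on(g,e)}

== RESULT ==
["clear(d)", "holding(c)", "on(g,e)"]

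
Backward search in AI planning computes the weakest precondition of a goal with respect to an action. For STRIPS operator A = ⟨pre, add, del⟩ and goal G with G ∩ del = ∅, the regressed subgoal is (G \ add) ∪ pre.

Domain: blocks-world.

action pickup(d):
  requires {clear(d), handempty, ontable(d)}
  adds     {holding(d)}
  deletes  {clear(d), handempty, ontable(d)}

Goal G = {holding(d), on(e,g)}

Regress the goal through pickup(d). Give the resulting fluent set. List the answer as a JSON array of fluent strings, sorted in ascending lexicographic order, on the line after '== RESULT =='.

Regress:
  G ∩ del = {}  (empty — regression defined)
  G \ add = {holding(d), on(e,g)} \ {holding(d)} = {on(e,g)}
  ∪ pre   = {on(e,g)} ∪ {clear(d), handempty, ontable(d)}
          = {clear(d), handempty, on(e,g), ontable(d)}

== RESULT ==
["clear(d)", "handempty", "on(e,g)", "ontable(d)"]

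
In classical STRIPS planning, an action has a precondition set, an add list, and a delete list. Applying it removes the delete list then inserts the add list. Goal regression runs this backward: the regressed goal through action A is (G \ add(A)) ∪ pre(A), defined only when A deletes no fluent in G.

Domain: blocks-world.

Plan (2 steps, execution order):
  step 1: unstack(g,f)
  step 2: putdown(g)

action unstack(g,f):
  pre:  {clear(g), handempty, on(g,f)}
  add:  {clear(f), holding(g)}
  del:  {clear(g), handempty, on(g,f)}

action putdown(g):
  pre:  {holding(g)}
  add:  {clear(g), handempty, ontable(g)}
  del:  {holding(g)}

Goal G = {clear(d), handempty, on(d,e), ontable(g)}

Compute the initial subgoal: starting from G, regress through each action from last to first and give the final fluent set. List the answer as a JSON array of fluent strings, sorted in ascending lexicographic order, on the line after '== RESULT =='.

Regress step by step:
  through step 2 (putdown(g)): drop {handempty, ontable(g)}, keep {clear(d), on(d,e)}, require {holding(g)}
    → {clear(d), holding(g), on(d,e)}
  through step 1 (unstack(g,f)): drop {holding(g)}, keep {clear(d), on(d,e)}, require {clear(g), handempty, on(g,f)}
    → {clear(d), clear(g), handempty, on(d,e), on(g,f)}

== RESULT ==
["clear(d)", "clear(g)", "handempty", "on(d,e)", "on(g,f)"]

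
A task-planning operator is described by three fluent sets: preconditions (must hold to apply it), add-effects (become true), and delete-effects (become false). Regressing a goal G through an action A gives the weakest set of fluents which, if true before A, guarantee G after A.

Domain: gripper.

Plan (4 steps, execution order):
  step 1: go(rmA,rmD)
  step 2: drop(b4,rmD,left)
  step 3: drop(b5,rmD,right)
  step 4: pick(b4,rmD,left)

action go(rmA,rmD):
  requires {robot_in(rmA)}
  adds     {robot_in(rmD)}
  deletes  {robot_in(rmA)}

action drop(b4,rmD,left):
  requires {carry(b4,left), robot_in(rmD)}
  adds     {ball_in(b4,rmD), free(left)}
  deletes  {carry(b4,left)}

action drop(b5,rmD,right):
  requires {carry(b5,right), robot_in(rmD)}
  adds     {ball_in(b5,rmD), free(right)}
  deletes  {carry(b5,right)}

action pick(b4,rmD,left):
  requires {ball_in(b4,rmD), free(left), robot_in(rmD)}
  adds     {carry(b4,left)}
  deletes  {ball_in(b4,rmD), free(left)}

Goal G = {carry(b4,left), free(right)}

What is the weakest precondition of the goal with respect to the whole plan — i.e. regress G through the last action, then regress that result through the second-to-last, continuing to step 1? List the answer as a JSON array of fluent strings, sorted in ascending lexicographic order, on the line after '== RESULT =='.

Work backward from the goal:
  through step 4 (pick(b4,rmD,left)): drop {carry(b4,left)}, keep {free(right)}, require {ball_in(b4,rmD), free(left), robot_in(rmD)}
    → {ball_in(b4,rmD), free(left), free(right), robot_in(rmD)}
  through step 3 (drop(b5,rmD,right)): drop {free(right)}, keep {ball_in(b4,rmD), free(left), robot_in(rmD)}, require {carry(b5,right), robot_in(rmD)}
    → {ball_in(b4,rmD), carry(b5,right), free(left), robot_in(rmD)}
  through step 2 (drop(b4,rmD,left)): drop {ball_in(b4,rmD), free(left)}, keep {carry(b5,right), robot_in(rmD)}, require {carry(b4,left), robot_in(rmD)}
    → {carry(b4,left), carry(b5,right), robot_in(rmD)}
  through step 1 (go(rmA,rmD)): drop {robot_in(rmD)}, keep {carry(b4,left), carry(b5,right)}, require {robot_in(rmA)}
    → {carry(b4,left), carry(b5,right), robot_in(rmA)}

== RESULT ==
["carry(b4,left)", "carry(b5,right)", "robot_in(rmA)"]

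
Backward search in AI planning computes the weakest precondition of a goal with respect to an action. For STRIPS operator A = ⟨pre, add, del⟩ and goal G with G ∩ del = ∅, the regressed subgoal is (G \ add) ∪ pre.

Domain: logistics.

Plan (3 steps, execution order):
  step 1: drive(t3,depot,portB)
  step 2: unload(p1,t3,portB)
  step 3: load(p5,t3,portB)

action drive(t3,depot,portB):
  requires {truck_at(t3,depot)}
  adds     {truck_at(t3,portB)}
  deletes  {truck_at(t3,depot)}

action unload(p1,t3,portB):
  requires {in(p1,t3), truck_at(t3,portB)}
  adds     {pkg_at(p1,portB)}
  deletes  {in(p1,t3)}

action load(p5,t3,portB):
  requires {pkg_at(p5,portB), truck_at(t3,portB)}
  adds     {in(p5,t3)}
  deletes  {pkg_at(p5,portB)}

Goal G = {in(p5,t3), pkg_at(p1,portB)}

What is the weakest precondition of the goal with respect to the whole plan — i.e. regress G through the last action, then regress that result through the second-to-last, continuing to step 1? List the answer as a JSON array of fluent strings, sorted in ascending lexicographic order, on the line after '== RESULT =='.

Regress step by step:
  through step 3 (load(p5,t3,portB)): drop {in(p5,t3)}, keep {pkg_at(p1,portB)}, require {pkg_at(p5,portB), truck_at(t3,portB)}
    → {pkg_at(p1,portB), pkg_at(p5,portB), truck_at(t3,portB)}
  through step 2 (unload(p1,t3,portB)): drop {pkg_at(p1,portB)}, keep {pkg_at(p5,portB), truck_at(t3,portB)}, require {in(p1,t3), truck_at(t3,portB)}
    → {in(p1,t3), pkg_at(p5,portB), truck_at(t3,portB)}
  through step 1 (drive(t3,depot,portB)): drop {truck_at(t3,portB)}, keep {in(p1,t3), pkg_at(p5,portB)}, require {truck_at(t3,depot)}
    → {in(p1,t3), pkg_at(p5,portB), truck_at(t3,depot)}

== RESULT ==
["in(p1,t3)", "pkg_at(p5,portB)", "truck_at(t3,depot)"]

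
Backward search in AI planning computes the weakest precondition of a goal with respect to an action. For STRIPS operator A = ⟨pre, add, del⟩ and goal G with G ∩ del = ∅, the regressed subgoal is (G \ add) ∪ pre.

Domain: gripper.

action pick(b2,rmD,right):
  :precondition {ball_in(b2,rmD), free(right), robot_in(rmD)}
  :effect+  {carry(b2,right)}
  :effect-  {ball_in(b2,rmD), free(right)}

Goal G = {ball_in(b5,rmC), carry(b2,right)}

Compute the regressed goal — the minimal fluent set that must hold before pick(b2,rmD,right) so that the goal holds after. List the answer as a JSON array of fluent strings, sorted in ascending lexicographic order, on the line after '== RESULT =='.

Regress:
  G ∩ del = {}  (empty — regression defined)
  G \ add = {ball_in(b5,rmC), carry(b2,right)} \ {carry(b2,right)} = {ball_in(b5,rmC)}
  ∪ pre   = {ball_in(b5,rmC)} ∪ {ball_in(b2,rmD), free(right), robot_in(rmD)}
          = {ball_in(b2,rmD), ball_in(b5,rmC), free(right), robot_in(rmD)}

== RESULT ==
["ball_in(b2,rmD)", "ball_in(b5,rmC)", "free(right)", "robot_in(rmD)"]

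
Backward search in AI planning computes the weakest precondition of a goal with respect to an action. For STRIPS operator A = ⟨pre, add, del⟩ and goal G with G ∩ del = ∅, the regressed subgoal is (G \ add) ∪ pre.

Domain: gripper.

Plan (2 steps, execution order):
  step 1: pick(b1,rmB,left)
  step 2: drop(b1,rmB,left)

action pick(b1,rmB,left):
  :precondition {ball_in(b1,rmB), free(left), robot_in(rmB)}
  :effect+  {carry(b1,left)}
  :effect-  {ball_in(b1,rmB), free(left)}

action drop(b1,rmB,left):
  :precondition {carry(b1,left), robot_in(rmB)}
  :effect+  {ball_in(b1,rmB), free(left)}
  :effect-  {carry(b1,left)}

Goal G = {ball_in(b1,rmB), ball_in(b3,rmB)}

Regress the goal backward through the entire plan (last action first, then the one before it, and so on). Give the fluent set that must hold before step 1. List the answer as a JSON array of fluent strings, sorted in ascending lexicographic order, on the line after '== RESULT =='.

Work backward from the goal:
  through step 2 (drop(b1,rmB,left)): drop {ball_in(b1,rmB)}, keep {ball_in(b3,rmB)}, require {carry(b1,left), robot_in(rmB)}
    → {ball_in(b3,rmB), carry(b1,left), robot_in(rmB)}
  through step 1 (pick(b1,rmB,left)): drop {carry(b1,left)}, keep {ball_in(b3,rmB), robot_in(rmB)}, require {ball_in(b1,rmB), free(left), robot_in(rmB)}
    → {ball_in(b1,rmB), ball_in(b3,rmB), free(left), robot_in(rmB)}

== RESULT ==
["ball_in(b1,rmB)", "ball_in(b3,rmB)", "free(left)", "robot_in(rmB)"]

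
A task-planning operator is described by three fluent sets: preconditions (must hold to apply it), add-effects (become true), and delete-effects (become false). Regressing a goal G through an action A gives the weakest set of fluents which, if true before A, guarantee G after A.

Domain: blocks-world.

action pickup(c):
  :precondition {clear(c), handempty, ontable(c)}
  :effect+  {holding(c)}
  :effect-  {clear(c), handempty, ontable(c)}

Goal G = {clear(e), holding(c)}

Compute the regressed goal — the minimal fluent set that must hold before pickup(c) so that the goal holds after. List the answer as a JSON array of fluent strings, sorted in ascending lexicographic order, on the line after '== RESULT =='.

Regress:
  G ∩ del = {}  (empty — regression defined)
  G \ add = {clear(e), holding(c)} \ {holding(c)} = {clear(e)}
  ∪ pre   = {clear(e)} ∪ {clear(c), handempty, ontable(c)}
          = {clear(c), clear(e), handempty, ontable(c)}

== RESULT ==
["clear(c)", "clear(e)", "handempty", "ontable(c)"]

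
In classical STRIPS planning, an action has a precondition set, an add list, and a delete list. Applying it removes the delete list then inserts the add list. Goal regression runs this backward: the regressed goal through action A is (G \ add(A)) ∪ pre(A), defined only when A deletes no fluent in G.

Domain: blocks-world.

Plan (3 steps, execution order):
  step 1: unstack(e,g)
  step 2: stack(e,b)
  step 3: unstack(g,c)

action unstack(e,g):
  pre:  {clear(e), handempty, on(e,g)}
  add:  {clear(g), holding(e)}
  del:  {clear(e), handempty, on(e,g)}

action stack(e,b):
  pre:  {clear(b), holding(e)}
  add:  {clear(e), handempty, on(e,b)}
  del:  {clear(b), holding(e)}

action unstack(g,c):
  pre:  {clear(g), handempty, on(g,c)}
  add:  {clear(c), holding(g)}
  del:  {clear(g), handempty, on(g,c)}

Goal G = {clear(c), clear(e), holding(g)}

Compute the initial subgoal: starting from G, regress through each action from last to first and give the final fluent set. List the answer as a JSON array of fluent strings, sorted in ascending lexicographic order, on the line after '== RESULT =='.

Work backward from the goal:
  through step 3 (unstack(g,c)): drop {clear(c), holding(g)}, keep {clear(e)}, require {clear(g), handempty, on(g,c)}
    → {clear(e), clear(g), handempty, on(g,c)}
  through step 2 (stack(e,b)): drop {clear(e), handempty}, keep {clear(g), on(g,c)}, require {clear(b), holding(e)}
    → {clear(b), clear(g), holding(e), on(g,c)}
  through step 1 (unstack(e,g)): drop {clear(g), holding(e)}, keep {clear(b), on(g,c)}, require {clear(e), handempty, on(e,g)}
    → {clear(b), clear(e), handempty, on(e,g), on(g,c)}

== RESULT ==
["clear(b)", "clear(e)", "handempty", "on(e,g)", "on(g,c)"]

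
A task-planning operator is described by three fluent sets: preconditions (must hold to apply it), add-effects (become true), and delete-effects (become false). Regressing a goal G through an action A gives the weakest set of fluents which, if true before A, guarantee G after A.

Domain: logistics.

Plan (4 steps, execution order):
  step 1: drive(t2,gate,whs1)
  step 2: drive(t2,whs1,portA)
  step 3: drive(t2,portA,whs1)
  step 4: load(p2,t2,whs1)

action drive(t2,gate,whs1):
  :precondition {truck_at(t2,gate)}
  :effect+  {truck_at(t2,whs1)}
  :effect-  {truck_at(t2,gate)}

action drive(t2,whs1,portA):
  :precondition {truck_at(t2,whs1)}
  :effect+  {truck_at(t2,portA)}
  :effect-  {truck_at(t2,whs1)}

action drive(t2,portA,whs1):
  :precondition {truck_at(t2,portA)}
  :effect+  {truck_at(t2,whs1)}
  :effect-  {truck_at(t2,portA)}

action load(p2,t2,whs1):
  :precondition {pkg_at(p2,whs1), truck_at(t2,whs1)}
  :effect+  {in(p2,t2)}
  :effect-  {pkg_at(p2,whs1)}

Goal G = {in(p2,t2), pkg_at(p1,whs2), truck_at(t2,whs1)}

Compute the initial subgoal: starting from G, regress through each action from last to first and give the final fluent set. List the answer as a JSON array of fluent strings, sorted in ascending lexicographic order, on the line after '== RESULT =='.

Work backward from the goal:
  through step 4 (load(p2,t2,whs1)): drop {in(p2,t2)}, keep {pkg_at(p1,whs2), truck_at(t2,whs1)}, require {pkg_at(p2,whs1), truck_at(t2,whs1)}
    → {pkg_at(p1,whs2), pkg_at(p2,whs1), truck_at(t2,whs1)}
  through step 3 (drive(t2,portA,whs1)): drop {truck_at(t2,whs1)}, keep {pkg_at(p1,whs2), pkg_at(p2,whs1)}, require {truck_at(t2,portA)}
    → {pkg_at(p1,whs2), pkg_at(p2,whs1), truck_at(t2,portA)}
  through step 2 (drive(t2,whs1,portA)): drop {truck_at(t2,portA)}, keep {pkg_at(p1,whs2), pkg_at(p2,whs1)}, require {truck_at(t2,whs1)}
    → {pkg_at(p1,whs2), pkg_at(p2,whs1), truck_at(t2,whs1)}
  through step 1 (drive(t2,gate,whs1)): drop {truck_at(t2,whs1)}, keep {pkg_at(p1,whs2), pkg_at(p2,whs1)}, require {truck_at(t2,gate)}
    → {pkg_at(p1,whs2), pkg_at(p2,whs1), truck_at(t2,gate)}

== RESULT ==
["pkg_at(p1,whs2)", "pkg_at(p2,whs1)", "truck_at(t2,gate)"]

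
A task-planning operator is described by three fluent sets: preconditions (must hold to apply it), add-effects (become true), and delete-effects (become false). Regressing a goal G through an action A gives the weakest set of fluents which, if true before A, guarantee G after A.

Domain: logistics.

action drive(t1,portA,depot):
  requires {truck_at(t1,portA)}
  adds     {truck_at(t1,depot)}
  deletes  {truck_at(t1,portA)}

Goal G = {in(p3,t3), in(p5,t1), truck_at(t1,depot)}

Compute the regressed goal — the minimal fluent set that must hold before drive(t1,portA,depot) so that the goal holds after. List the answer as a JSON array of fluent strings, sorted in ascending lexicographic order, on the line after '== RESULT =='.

Compute (G \ add) ∪ pre:
  G ∩ del = {}  (empty — regression defined)
  G \ add = {in(p3,t3), in(p5,t1), truck_at(t1,depot)} \ {truck_at(t1,depot)} = {in(p3,t3), in(p5,t1)}
  ∪ pre   = {in(p3,t3), in(p5,t1)} ∪ {truck_at(t1,portA)}
          = {in(p3,t3), in(p5,t1), truck_at(t1,portA)}

== RESULT ==
["in(p3,t3)", "in(p5,t1)", "truck_at(t1,portA)"]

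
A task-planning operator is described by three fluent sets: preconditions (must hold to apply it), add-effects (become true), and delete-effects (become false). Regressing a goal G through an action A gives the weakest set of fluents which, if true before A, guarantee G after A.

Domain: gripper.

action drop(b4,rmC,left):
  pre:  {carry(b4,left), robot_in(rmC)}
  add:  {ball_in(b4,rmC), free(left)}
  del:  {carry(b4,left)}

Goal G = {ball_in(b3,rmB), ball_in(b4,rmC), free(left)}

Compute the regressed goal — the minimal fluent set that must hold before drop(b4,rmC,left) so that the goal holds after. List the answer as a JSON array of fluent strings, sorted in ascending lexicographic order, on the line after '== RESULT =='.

Regress:
  G ∩ del = {}  (empty — regression defined)
  G \ add = {ball_in(b3,rmB), ball_in(b4,rmC), free(left)} \ {ball_in(b4,rmC), free(left)} = {ball_in(b3,rmB)}
  ∪ pre   = {ball_in(b3,rmB)} ∪ {carry(b4,left), robot_in(rmC)}
          = {ball_in(b3,rmB), carry(b4,left), robot_in(rmC)}

== RESULT ==
["ball_in(b3,rmB)", "carry(b4,left)", "robot_in(rmC)"]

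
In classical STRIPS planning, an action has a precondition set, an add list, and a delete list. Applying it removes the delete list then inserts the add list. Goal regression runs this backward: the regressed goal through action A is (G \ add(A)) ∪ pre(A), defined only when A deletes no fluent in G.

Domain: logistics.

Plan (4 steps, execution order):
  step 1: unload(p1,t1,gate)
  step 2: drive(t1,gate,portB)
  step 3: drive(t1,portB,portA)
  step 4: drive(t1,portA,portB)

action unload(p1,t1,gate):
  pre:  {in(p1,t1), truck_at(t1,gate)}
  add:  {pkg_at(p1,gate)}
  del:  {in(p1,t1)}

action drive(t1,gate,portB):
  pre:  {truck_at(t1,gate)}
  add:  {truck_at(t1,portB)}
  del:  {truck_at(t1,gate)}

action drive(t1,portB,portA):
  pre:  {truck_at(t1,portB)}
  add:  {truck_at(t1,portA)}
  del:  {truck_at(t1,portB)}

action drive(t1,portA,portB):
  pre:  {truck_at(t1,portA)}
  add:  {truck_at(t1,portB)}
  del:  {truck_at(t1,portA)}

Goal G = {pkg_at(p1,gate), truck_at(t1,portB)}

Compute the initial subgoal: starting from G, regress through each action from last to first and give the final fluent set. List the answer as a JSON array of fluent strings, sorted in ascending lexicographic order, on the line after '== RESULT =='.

Regress step by step:
  through step 4 (drive(t1,portA,portB)): drop {truck_at(t1,portB)}, keep {pkg_at(p1,gate)}, require {truck_at(t1,portA)}
    → {pkg_at(p1,gate), truck_at(t1,portA)}
  through step 3 (drive(t1,portB,portA)): drop {truck_at(t1,portA)}, keep {pkg_at(p1,gate)}, require {truck_at(t1,portB)}
    → {pkg_at(p1,gate), truck_at(t1,portB)}
  through step 2 (drive(t1,gate,portB)): drop {truck_at(t1,portB)}, keep {pkg_at(p1,gate)}, require {truck_at(t1,gate)}
    → {pkg_at(p1,gate), truck_at(t1,gate)}
  through step 1 (unload(p1,t1,gate)): drop {pkg_at(p1,gate)}, keep {truck_at(t1,gate)}, require {in(p1,t1), truck_at(t1,gate)}
    → {in(p1,t1), truck_at(t1,gate)}

== RESULT ==
["in(p1,t1)", "truck_at(t1,gate)"]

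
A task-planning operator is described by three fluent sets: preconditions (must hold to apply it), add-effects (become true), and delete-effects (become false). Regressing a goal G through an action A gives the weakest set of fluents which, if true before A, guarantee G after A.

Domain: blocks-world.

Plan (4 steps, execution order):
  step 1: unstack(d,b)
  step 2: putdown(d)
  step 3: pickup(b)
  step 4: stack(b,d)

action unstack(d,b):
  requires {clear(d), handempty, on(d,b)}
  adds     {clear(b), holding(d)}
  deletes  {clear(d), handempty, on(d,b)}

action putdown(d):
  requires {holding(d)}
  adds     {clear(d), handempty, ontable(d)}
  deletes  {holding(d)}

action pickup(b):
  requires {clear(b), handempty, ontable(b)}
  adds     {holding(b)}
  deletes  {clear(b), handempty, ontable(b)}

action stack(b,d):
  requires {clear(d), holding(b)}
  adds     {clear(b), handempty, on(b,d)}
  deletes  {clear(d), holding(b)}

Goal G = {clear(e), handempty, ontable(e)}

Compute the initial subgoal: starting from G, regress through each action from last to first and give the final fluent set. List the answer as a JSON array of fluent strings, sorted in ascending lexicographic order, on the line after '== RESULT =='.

Regress step by step:
  through step 4 (stack(b,d)): drop {handempty}, keep {clear(e), ontable(e)}, require {clear(d), holding(b)}
    → {clear(d), clear(e), holding(b), ontable(e)}
  through step 3 (pickup(b)): drop {holding(b)}, keep {clear(d), clear(e), ontable(e)}, require {clear(b), handempty, ontable(b)}
    → {clear(b), clear(d), clear(e), handempty, ontable(b), ontable(e)}
  through step 2 (putdown(d)): drop {clear(d), handempty}, keep {clear(b), clear(e), ontable(b), ontable(e)}, require {holding(d)}
    → {clear(b), clear(e), holding(d), ontable(b), ontable(e)}
  through step 1 (unstack(d,b)): drop {clear(b), holding(d)}, keep {clear(e), ontable(b), ontable(e)}, require {clear(d), handempty, on(d,b)}
    → {clear(d), clear(e), handempty, on(d,b), ontable(b), ontable(e)}

== RESULT ==
["clear(d)", "clear(e)", "handempty", "on(d,b)", "ontable(b)", "ontable(e)"]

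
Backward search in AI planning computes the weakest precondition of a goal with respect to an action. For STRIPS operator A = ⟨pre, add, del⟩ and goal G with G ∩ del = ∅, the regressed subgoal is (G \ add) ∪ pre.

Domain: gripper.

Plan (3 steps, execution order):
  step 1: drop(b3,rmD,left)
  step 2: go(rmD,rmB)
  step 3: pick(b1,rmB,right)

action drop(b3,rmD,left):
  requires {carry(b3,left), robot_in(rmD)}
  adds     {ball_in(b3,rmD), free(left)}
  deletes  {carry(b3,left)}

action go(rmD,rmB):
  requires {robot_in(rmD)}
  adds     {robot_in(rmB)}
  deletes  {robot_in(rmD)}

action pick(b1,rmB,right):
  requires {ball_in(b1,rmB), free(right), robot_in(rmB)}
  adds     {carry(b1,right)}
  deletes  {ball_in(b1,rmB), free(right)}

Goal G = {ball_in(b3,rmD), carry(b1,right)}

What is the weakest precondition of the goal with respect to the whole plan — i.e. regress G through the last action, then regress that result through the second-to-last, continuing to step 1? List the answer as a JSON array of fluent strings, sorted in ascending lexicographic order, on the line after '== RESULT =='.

Work backward from the goal:
  through step 3 (pick(b1,rmB,right)): drop {carry(b1,right)}, keep {ball_in(b3,rmD)}, require {ball_in(b1,rmB), free(right), robot_in(rmB)}
    → {ball_in(b1,rmB), ball_in(b3,rmD), free(right), robot_in(rmB)}
  through step 2 (go(rmD,rmB)): drop {robot_in(rmB)}, keep {ball_in(b1,rmB), ball_in(b3,rmD), free(right)}, require {robot_in(rmD)}
    → {ball_in(b1,rmB), ball_in(b3,rmD), free(right), robot_in(rmD)}
  through step 1 (drop(b3,rmD,left)): drop {ball_in(b3,rmD)}, keep {ball_in(b1,rmB), free(right), robot_in(rmD)}, require {carry(b3,left), robot_in(rmD)}
    → {ball_in(b1,rmB), carry(b3,left), free(right), robot_in(rmD)}

== RESULT ==
["ball_in(b1,rmB)", "carry(b3,left)", "free(right)", "robot_in(rmD)"]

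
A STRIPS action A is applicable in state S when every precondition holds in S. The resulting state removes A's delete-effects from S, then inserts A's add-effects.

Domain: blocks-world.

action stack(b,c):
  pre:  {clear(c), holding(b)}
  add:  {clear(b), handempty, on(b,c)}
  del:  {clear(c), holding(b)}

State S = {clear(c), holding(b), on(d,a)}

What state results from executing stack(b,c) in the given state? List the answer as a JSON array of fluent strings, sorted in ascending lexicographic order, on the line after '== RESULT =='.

Progress:
  pre ⊆ S: {clear(c), holding(b)} ⊆ S  — applicable
  S \ del = {on(d,a)}
  ∪ add   = {clear(b), handempty, on(b,c), on(d,a)}

== RESULT ==
["clear(b)", "handempty", "on(b,c)", "on(d,a)"]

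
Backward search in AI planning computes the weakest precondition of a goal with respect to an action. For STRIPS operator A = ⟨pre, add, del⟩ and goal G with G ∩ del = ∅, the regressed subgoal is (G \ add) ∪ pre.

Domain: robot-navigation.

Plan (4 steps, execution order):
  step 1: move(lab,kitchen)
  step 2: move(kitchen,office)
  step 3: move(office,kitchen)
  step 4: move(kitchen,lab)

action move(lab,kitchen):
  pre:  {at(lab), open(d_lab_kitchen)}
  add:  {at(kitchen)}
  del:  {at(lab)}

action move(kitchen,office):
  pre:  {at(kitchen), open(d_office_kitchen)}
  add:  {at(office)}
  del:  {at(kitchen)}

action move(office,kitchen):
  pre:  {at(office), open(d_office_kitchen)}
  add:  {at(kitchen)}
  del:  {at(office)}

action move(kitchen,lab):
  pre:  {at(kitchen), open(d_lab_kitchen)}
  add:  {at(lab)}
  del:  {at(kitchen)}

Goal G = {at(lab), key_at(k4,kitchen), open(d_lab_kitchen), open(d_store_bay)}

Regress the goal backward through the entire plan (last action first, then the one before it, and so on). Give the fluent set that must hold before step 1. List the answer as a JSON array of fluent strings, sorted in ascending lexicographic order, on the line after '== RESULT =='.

Work backward from the goal:
  through step 4 (move(kitchen,lab)): drop {at(lab)}, keep {key_at(k4,kitchen), open(d_lab_kitchen), open(d_store_bay)}, require {at(kitchen), open(d_lab_kitchen)}
    → {at(kitchen), key_at(k4,kitchen), open(d_lab_kitchen), open(d_store_bay)}
  through step 3 (move(office,kitchen)): drop {at(kitchen)}, keep {key_at(k4,kitchen), open(d_lab_kitchen), open(d_store_bay)}, require {at(office), open(d_office_kitchen)}
    → {at(office), key_at(k4,kitchen), open(d_lab_kitchen), open(d_office_kitchen), open(d_store_bay)}
  through step 2 (move(kitchen,office)): drop {at(office)}, keep {key_at(k4,kitchen), open(d_lab_kitchen), open(d_office_kitchen), open(d_store_bay)}, require {at(kitchen), open(d_office_kitchen)}
    → {at(kitchen), key_at(k4,kitchen), open(d_lab_kitchen), open(d_office_kitchen), open(d_store_bay)}
  through step 1 (move(lab,kitchen)): drop {at(kitchen)}, keep {key_at(k4,kitchen), open(d_lab_kitchen), open(d_office_kitchen), open(d_store_bay)}, require {at(lab), open(d_lab_kitchen)}
    → {at(lab), key_at(k4,kitchen), open(d_lab_kitchen), open(d_office_kitchen), open(d_store_bay)}

== RESULT ==
["at(lab)", "key_at(k4,kitchen)", "open(d_lab_kitchen)", "open(d_office_kitchen)", "open(d_store_bay)"]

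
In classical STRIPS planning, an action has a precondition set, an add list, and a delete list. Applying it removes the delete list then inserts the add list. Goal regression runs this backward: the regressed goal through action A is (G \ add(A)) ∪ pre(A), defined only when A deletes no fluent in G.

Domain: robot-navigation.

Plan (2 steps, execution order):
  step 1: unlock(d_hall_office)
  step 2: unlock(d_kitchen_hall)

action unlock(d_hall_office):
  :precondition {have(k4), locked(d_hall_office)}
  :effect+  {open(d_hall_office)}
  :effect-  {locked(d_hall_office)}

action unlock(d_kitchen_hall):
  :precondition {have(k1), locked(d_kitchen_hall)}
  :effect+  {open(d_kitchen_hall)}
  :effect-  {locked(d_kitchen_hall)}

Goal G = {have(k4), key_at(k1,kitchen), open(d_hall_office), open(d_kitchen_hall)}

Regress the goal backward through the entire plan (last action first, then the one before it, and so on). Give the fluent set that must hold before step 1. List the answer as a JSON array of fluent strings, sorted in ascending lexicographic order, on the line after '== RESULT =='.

Regress step by step:
  through step 2 (unlock(d_kitchen_hall)): drop {open(d_kitchen_hall)}, keep {have(k4), key_at(k1,kitchen), open(d_hall_office)}, require {have(k1), locked(d_kitchen_hall)}
    → {have(k1), have(k4), key_at(k1,kitchen), locked(d_kitchen_hall), open(d_hall_office)}
  through step 1 (unlock(d_hall_office)): drop {open(d_hall_office)}, keep {have(k1), have(k4), key_at(k1,kitchen), locked(d_kitchen_hall)}, require {have(k4), locked(d_hall_office)}
    → {have(k1), have(k4), key_at(k1,kitchen), locked(d_hall_office), locked(d_kitchen_hall)}

== RESULT ==
["have(k1)", "have(k4)", "key_at(k1,kitchen)", "locked(d_hall_office)", "locked(d_kitchen_hall)"]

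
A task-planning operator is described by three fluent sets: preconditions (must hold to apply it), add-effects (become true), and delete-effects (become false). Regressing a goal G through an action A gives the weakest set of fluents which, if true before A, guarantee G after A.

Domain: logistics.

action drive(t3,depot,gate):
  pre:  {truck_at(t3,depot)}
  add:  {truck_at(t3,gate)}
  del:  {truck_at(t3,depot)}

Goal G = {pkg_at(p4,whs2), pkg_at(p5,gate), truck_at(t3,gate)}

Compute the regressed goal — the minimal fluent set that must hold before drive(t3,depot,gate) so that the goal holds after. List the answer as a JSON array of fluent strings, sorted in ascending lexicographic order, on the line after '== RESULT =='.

Compute (G \ add) ∪ pre:
  G ∩ del = {}  (empty — regression defined)
  G \ add = {pkg_at(p4,whs2), pkg_at(p5,gate), truck_at(t3,gate)} \ {truck_at(t3,gate)} = {pkg_at(p4,whs2), pkg_at(p5,gate)}
  ∪ pre   = {pkg_at(p4,whs2), pkg_at(p5,gate)} ∪ {truck_at(t3,depot)}
          = {pkg_at(p4,whs2), pkg_at(p5,gate), truck_at(t3,depot)}

== RESULT ==
["pkg_at(p4,whs2)", "pkg_at(p5,gate)", "truck_at(t3,depot)"]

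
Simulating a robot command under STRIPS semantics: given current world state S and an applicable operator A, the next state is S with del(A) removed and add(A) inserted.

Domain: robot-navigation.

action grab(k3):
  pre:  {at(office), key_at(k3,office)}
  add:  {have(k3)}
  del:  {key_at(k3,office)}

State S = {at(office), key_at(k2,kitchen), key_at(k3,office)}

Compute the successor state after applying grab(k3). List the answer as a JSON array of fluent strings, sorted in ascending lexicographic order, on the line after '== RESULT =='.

Progress:
  pre ⊆ S: {at(office), key_at(k3,office)} ⊆ S  — applicable
  S \ del = {at(office), key_at(k2,kitchen)}
  ∪ add   = {at(office), have(k3), key_at(k2,kitchen)}

== RESULT ==
["at(office)", "have(k3)", "key_at(k2,kitchen)"]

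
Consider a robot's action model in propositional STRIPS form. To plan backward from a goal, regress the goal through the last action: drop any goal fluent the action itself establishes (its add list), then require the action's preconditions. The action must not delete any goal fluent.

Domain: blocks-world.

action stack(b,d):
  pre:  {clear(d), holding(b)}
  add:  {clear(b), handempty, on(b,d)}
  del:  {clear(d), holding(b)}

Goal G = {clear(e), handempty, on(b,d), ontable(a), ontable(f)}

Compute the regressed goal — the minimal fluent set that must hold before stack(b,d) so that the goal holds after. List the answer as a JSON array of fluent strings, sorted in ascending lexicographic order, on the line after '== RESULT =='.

Regress:
  G ∩ del = {}  (empty — regression defined)
  G \ add = {clear(e), handempty, on(b,d), ontable(a), ontable(f)} \ {clear(b), handempty, on(b,d)} = {clear(e), ontable(a), ontable(f)}
  ∪ pre   = {clear(e), ontable(a), ontable(f)} ∪ {clear(d), holding(b)}
          = {clear(d), clear(e), holding(b), ontable(a), ontable(f)}

== RESULT ==
["clear(d)", "clear(e)", "holding(b)", "ontable(a)", "ontable(f)"]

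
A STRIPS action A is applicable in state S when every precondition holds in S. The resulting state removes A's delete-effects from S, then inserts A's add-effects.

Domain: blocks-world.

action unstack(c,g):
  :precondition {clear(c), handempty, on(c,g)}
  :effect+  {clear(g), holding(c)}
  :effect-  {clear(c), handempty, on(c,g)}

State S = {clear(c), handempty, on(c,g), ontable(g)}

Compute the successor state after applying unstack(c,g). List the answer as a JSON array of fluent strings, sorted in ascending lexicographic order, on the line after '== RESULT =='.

Compute (S \ del) ∪ add:
  pre ⊆ S: {clear(c), handempty, on(c,g)} ⊆ S  — applicable
  S \ del = {ontable(g)}
  ∪ add   = {clear(g), holding(c), ontable(g)}

== RESULT ==
["clear(g)", "holding(c)", "ontable(g)"]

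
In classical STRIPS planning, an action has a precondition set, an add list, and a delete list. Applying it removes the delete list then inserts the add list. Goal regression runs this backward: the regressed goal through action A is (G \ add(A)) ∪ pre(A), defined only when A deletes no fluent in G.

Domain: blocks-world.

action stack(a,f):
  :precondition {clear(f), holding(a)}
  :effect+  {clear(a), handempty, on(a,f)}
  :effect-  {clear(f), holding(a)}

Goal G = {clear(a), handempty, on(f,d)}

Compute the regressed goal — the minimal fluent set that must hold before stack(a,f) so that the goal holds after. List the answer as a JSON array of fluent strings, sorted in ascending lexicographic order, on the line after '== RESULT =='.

Compute (G \ add) ∪ pre:
  G ∩ del = {}  (empty — regression defined)
  G \ add = {clear(a), handempty, on(f,d)} \ {clear(a), handempty, on(a,f)} = {on(f,d)}
  ∪ pre   = {on(f,d)} ∪ {clear(f), holding(a)}
          = {clear(f), holding(a), on(f,d)}

== RESULT ==
["clear(f)", "holding(a)", "on(f,d)"]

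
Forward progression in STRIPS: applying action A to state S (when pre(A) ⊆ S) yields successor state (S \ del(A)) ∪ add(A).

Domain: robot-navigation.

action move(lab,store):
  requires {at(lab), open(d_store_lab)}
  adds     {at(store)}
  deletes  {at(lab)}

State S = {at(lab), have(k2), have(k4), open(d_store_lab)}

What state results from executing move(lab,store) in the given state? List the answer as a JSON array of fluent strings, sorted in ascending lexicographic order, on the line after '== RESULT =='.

Compute (S \ del) ∪ add:
  pre ⊆ S: {at(lab), open(d_store_lab)} ⊆ S  — applicable
  S \ del = {have(k2), have(k4), open(d_store_lab)}
  ∪ add   = {at(store), have(k2), have(k4), open(d_store_lab)}

== RESULT ==
["at(store)", "have(k2)", "have(k4)", "open(d_store_lab)"]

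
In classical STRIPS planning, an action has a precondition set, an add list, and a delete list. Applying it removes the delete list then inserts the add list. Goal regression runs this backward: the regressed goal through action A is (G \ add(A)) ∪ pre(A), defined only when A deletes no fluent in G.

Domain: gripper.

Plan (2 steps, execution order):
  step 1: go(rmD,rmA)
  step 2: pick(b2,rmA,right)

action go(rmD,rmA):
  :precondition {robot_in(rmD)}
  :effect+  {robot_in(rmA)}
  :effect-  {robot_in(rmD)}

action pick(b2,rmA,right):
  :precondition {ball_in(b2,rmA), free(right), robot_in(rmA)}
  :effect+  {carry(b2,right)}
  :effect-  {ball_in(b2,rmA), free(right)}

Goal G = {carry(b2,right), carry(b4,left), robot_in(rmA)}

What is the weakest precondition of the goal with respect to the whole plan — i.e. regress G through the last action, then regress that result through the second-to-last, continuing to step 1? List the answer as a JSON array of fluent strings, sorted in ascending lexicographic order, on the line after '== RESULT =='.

Regress step by step:
  through step 2 (pick(b2,rmA,right)): drop {carry(b2,right)}, keep {carry(b4,left), robot_in(rmA)}, require {ball_in(b2,rmA), free(right), robot_in(rmA)}
    → {ball_in(b2,rmA), carry(b4,left), free(right), robot_in(rmA)}
  through step 1 (go(rmD,rmA)): drop {robot_in(rmA)}, keep {ball_in(b2,rmA), carry(b4,left), free(right)}, require {robot_in(rmD)}
    → {ball_in(b2,rmA), carry(b4,left), free(right), robot_in(rmD)}

== RESULT ==
["ball_in(b2,rmA)", "carry(b4,left)", "free(right)", "robot_in(rmD)"]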